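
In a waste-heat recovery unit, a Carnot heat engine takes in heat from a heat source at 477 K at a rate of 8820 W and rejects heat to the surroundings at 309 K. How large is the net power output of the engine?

For a reversible engine, η = 1 − T_C/T_H = 1 − 309.00/477.00 = 0.3522.
W = η·Q_H = 0.3522 × 8820 = 3106 W.

Ẇ ≈ 3106 W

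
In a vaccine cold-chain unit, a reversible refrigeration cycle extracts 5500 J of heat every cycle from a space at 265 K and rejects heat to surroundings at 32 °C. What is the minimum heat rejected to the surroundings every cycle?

T_H = 32 °C → 32 + 273.15 = 305.15 K.
For a reversible cycle Q_H/Q_C = T_H/T_C, so Q_H = Q_C·T_H/T_C = 5500 × 305.15/265.00 = 6330 J.

Q_H ≈ 6330 J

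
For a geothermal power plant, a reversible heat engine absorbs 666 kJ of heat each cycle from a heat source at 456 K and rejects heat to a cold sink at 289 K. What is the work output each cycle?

W ≈ 244 kJ

The Carnot efficiency is η = 1 − T_C/T_H = 1 − 289.00/456.00 = 0.3662.
W = η·Q_H = 0.3662 × 666 = 244 kJ.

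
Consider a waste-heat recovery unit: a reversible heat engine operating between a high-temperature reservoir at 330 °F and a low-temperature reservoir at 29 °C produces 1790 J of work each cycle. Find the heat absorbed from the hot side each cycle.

Q_H ≈ 5750 J

T_H = 330 °F → (330 − 32) × 5/9 = 165.56 °C = 438.71 K.
T_C = 29 °C → 29 + 273.15 = 302.15 K.
Since the cycle is reversible, η = 1 − T_C/T_H = 1 − 302.15/438.71 = 0.3113.
Q_H = W/η = 1790/0.3113 = 5750 J.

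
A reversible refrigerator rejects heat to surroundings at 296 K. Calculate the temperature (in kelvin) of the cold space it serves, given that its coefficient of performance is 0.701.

T_C ≈ 122 K

COP_R = T_C/(T_H − T_C) ⇒ T_C = T_H·COP_R/(1 + COP_R) = 296.00 × 0.701/(1 + 0.701) = 122 K.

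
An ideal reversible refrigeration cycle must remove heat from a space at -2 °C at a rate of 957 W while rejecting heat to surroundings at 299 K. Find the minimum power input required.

T_C = -2 °C → -2 + 273.15 = 271.15 K.
Carnot COP: COP_R = T_C/(T_H − T_C) = 271.15/27.85 = 9.7361.
W = Q_C/COP_R = 957/9.7361 = 98.29 W.

Ẇ_in ≈ 98.29 W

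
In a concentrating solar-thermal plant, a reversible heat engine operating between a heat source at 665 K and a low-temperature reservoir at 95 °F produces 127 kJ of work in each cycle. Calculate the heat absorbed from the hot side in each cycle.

T_C = 95 °F → (95 − 32) × 5/9 = 35.00 °C = 308.15 K.
Since the cycle is reversible, η = 1 − T_C/T_H = 1 − 308.15/665.00 = 0.5366.
Q_H = W/η = 127/0.5366 = 237 kJ.

Q_H ≈ 237 kJ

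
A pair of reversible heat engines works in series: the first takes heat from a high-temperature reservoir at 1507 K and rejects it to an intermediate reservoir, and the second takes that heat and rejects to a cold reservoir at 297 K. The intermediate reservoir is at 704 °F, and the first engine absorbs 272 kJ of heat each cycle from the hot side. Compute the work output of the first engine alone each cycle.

T_m = 704 °F → (704 − 32) × 5/9 = 373.33 °C = 646.48 K.
First-stage efficiency η₁ = 1 − T_m/T_H = 1 − 646.48/1507.00 = 0.5710.
W₁ = η₁·Q_H = 0.5710 × 272 = 155 kJ.

W₁ ≈ 155 kJ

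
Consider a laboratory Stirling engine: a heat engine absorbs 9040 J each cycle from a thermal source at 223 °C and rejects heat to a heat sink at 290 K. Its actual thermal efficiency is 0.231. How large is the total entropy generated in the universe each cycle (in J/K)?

ΔS_univ ≈ 5.751 J/K

T_H = 223 °C → 223 + 273.15 = 496.15 K.
W = η·Q_H = 0.231 × 9040 = 2088 J, so Q_C = Q_H − W = 6952 J.
Entropy balance on the reservoirs: −Q_H/T_H = -18.22 J/K, +Q_C/T_C = 23.97 J/K.
ΔS_univ = −Q_H/T_H + Q_C/T_C = 5.751 J/K (> 0, since η = 0.231 < η_Carnot = 0.415).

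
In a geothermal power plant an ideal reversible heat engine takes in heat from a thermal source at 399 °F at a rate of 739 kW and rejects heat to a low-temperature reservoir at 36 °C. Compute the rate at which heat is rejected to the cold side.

T_H = 399 °F → (399 − 32) × 5/9 = 203.89 °C = 477.04 K.
T_C = 36 °C → 36 + 273.15 = 309.15 K.
The Carnot efficiency is η = 1 − T_C/T_H = 1 − 309.15/477.04 = 0.3519.
For a reversible cycle Q_C/Q_H = T_C/T_H, so Q_C = 739 × 309.15/477.04 = 478.9 kW.

Q̇_C ≈ 478.9 kW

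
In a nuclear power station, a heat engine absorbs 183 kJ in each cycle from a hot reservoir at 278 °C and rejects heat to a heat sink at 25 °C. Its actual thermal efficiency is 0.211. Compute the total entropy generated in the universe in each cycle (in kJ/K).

T_H = 278 °C → 278 + 273.15 = 551.15 K.
T_C = 25 °C → 25 + 273.15 = 298.15 K.
W = η·Q_H = 0.211 × 183 = 38.61 kJ, so Q_C = Q_H − W = 144.4 kJ.
Reservoir entropy changes: ΔS_H = −Q_H/T_H = −183/551.15 = -0.3320 kJ/K and ΔS_C = +Q_C/T_C = 144.4/298.15 = 0.4843 kJ/K.
ΔS_univ = −Q_H/T_H + Q_C/T_C = 0.1522 kJ/K (> 0, since η = 0.211 < η_Carnot = 0.459).

ΔS_univ ≈ 0.1522 kJ/K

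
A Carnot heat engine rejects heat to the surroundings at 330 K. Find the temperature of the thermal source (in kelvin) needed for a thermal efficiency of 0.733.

T_H ≈ 1236 K

From η = 1 − T_C/T_H, solving for T_H gives T_H = T_C/(1 − η) = 330.00/(1 − 0.733) = 1236 K.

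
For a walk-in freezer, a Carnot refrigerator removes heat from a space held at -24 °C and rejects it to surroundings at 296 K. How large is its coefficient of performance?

COP_R ≈ 5.32

T_C = -24 °C → -24 + 273.15 = 249.15 K.
COP_R = T_C/(T_H − T_C) = 249.15/(296.00 − 249.15) = 5.32.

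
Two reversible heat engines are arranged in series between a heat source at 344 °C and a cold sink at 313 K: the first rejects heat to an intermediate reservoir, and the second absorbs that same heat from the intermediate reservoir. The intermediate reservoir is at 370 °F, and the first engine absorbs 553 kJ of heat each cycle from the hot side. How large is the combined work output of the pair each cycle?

W_total ≈ 273 kJ

T_H = 344 °C → 344 + 273.15 = 617.15 K.
Two reversible stages in series are equivalent to a single Carnot engine between T_H and T_C, so η_total = 1 − T_C/T_H = 1 − 313.00/617.15 = 0.4928.
W_total = η_total · Q_H = 0.4928 × 553 = 273 kJ.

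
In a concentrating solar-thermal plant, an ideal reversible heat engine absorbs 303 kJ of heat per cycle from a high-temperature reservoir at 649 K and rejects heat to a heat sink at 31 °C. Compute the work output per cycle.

W ≈ 161.0 kJ

T_C = 31 °C → 31 + 273.15 = 304.15 K.
η_rev = 1 − T_C/T_H = 1 − 304.15/649.00 = 0.5314.
W = η·Q_H = 0.5314 × 303 = 161.0 kJ.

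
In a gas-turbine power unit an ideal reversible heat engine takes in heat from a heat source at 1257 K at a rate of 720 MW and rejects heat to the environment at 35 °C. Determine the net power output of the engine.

T_C = 35 °C → 35 + 273.15 = 308.15 K.
For a reversible engine, η = 1 − T_C/T_H = 1 − 308.15/1257.00 = 0.7549.
W = η·Q_H = 0.7549 × 720 = 543 MW.

Ẇ ≈ 543 MW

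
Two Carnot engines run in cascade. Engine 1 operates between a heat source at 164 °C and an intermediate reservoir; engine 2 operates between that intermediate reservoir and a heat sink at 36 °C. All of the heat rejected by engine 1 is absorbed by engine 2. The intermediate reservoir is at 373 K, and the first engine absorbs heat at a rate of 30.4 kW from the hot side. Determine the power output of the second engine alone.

Ẇ₂ ≈ 4.44 kW

T_H = 164 °C → 164 + 273.15 = 437.15 K.
T_C = 36 °C → 36 + 273.15 = 309.15 K.
Heat entering the second stage: Q_m = Q_H·(T_m/T_H) = 30.4 × 373.00/437.15 = 25.9 kW.
Second-stage efficiency η₂ = 1 − T_C/T_m = 1 − 309.15/373.00 = 0.1712, so W₂ = η₂·Q_m = 4.44 kW.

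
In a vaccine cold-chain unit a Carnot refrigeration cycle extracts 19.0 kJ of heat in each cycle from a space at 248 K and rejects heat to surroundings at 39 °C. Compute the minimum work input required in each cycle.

W_in ≈ 4.91 kJ

T_H = 39 °C → 39 + 273.15 = 312.15 K.
For a reversible refrigerator, COP_R = T_C/(T_H − T_C) = 248.00/64.15 = 3.8659.
W = Q_C/COP_R = 19.0/3.8659 = 4.91 kJ.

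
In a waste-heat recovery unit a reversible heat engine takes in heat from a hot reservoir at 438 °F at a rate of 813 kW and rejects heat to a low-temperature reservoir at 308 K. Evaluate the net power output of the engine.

T_H = 438 °F → (438 − 32) × 5/9 = 225.56 °C = 498.71 K.
Carnot efficiency: η = 1 − T_C/T_H = 1 − 308.00/498.71 = 0.3824.
W = η·Q_H = 0.3824 × 813 = 310.9 kW.

Ẇ ≈ 310.9 kW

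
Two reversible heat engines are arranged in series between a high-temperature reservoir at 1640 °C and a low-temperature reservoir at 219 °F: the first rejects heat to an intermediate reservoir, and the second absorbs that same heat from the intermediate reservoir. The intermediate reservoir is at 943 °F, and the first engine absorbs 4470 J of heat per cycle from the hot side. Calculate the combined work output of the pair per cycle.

T_H = 1640 °C → 1640 + 273.15 = 1913.15 K.
T_C = 219 °F → (219 − 32) × 5/9 = 103.89 °C = 377.04 K.
Two reversible stages in series are equivalent to a single Carnot engine between T_H and T_C, so η_total = 1 − T_C/T_H = 1 − 377.04/1913.15 = 0.8029.
W_total = η_total · Q_H = 0.8029 × 4470 = 3589 J.

W_total ≈ 3589 J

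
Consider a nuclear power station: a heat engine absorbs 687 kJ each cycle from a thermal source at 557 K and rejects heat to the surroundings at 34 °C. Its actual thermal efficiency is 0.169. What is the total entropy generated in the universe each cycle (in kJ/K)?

T_C = 34 °C → 34 + 273.15 = 307.15 K.
W = η·Q_H = 0.169 × 687 = 116.1 kJ, so Q_C = Q_H − W = 570.9 kJ.
The hot reservoir loses entropy Q_H/T_H = 687/557.00 = 1.233 kJ/K; the cold reservoir gains Q_C/T_C = 570.9/307.15 = 1.859 kJ/K.
ΔS_univ = −Q_H/T_H + Q_C/T_C = 0.625 kJ/K (> 0, since η = 0.169 < η_Carnot = 0.449).

ΔS_univ ≈ 0.625 kJ/K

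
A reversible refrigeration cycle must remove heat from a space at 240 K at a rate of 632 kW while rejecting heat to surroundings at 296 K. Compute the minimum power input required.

Carnot COP: COP_R = T_C/(T_H − T_C) = 240.00/56.00 = 4.2857.
W = Q_C/COP_R = 632/4.2857 = 147.5 kW.

Ẇ_in ≈ 147.5 kW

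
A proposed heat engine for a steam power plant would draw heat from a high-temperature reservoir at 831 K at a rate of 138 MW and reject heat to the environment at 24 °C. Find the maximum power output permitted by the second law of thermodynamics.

Ẇ_max ≈ 88.7 MW

T_C = 24 °C → 24 + 273.15 = 297.15 K.
The second-law ceiling is the Carnot efficiency, η_max = 1 − T_C/T_H = 1 − 297.15/831.00 = 0.6424.
W_max = η_max · Q_H = 0.6424 × 138 = 88.7 MW.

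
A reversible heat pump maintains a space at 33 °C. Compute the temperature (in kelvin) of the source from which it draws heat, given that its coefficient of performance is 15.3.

T_C ≈ 286 K

T_H = 33 °C → 33 + 273.15 = 306.15 K.
COP_HP = T_H/(T_H − T_C) ⇒ T_C = T_H·(COP_HP − 1)/COP_HP = 306.15 × (15.3 − 1)/15.3 = 286 K.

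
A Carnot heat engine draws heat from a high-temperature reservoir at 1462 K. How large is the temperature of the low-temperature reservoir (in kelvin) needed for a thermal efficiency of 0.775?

From η = 1 − T_C/T_H, T_C = T_H·(1 − η) = 1462.00 × (1 − 0.775) = 329 K.

T_C ≈ 329 K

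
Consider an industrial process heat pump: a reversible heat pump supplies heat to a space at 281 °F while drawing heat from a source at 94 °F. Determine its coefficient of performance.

COP_HP ≈ 3.961

T_H = 281 °F → (281 − 32) × 5/9 = 138.33 °C = 411.48 K.
T_C = 94 °F → (94 − 32) × 5/9 = 34.44 °C = 307.59 K.
For a reversible heat pump, COP_HP = T_H/(T_H − T_C) = 411.48/(411.48 − 307.59) = 3.961.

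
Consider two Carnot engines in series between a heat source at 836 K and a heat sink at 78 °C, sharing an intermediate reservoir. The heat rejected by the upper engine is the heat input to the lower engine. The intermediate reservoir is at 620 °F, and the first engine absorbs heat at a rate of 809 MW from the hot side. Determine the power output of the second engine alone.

T_C = 78 °C → 78 + 273.15 = 351.15 K.
T_m = 620 °F → (620 − 32) × 5/9 = 326.67 °C = 599.82 K.
Heat entering the second stage: Q_m = Q_H·(T_m/T_H) = 809 × 599.82/836.00 = 580 MW.
Second-stage efficiency η₂ = 1 − T_C/T_m = 1 − 351.15/599.82 = 0.4146, so W₂ = η₂·Q_m = 241 MW.

Ẇ₂ ≈ 241 MW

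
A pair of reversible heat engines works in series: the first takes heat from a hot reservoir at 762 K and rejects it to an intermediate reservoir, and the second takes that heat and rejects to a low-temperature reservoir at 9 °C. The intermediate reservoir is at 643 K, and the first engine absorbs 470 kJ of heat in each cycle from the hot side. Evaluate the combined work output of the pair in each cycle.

W_total ≈ 296.0 kJ

T_C = 9 °C → 9 + 273.15 = 282.15 K.
Two reversible stages in series are equivalent to a single Carnot engine between T_H and T_C, so η_total = 1 − T_C/T_H = 1 − 282.15/762.00 = 0.6297.
W_total = η_total · Q_H = 0.6297 × 470 = 296.0 kJ.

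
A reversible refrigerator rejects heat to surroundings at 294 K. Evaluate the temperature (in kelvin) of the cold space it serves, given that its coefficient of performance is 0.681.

COP_R = T_C/(T_H − T_C) ⇒ T_C = T_H·COP_R/(1 + COP_R) = 294.00 × 0.681/(1 + 0.681) = 119 K.

T_C ≈ 119 K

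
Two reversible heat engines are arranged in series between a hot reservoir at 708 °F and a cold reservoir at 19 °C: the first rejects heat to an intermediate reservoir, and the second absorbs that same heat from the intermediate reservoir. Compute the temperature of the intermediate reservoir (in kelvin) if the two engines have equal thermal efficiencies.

T_m ≈ 435.3 K

T_H = 708 °F → (708 − 32) × 5/9 = 375.56 °C = 648.71 K.
T_C = 19 °C → 19 + 273.15 = 292.15 K.
Equal efficiencies require 1 − T_m/T_H = 1 − T_C/T_m, i.e. T_m/T_H = T_C/T_m, so T_m = √(T_H·T_C) = √(648.71 × 292.15) = 435.3 K.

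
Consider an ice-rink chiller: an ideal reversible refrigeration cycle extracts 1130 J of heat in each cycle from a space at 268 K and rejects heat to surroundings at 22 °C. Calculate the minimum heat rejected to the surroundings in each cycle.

Q_H ≈ 1244 J

T_H = 22 °C → 22 + 273.15 = 295.15 K.
For a reversible cycle Q_H/Q_C = T_H/T_C, so Q_H = Q_C·T_H/T_C = 1130 × 295.15/268.00 = 1244 J.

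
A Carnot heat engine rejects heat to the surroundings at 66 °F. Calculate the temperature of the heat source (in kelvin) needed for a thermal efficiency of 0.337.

T_H ≈ 440 K

T_C = 66 °F → (66 − 32) × 5/9 = 18.89 °C = 292.04 K.
From η = 1 − T_C/T_H, solving for T_H gives T_H = T_C/(1 − η) = 292.04/(1 − 0.337) = 440 K.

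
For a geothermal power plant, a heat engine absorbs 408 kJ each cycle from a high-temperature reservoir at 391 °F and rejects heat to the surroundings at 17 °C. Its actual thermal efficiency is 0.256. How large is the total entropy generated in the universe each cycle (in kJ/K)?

ΔS_univ ≈ 0.183 kJ/K

T_H = 391 °F → (391 − 32) × 5/9 = 199.44 °C = 472.59 K.
T_C = 17 °C → 17 + 273.15 = 290.15 K.
W = η·Q_H = 0.256 × 408 = 104.4 kJ, so Q_C = Q_H − W = 303.6 kJ.
The hot reservoir loses entropy Q_H/T_H = 408/472.59 = 0.8633 kJ/K; the cold reservoir gains Q_C/T_C = 303.6/290.15 = 1.046 kJ/K.
ΔS_univ = −Q_H/T_H + Q_C/T_C = 0.183 kJ/K (> 0, since η = 0.256 < η_Carnot = 0.386).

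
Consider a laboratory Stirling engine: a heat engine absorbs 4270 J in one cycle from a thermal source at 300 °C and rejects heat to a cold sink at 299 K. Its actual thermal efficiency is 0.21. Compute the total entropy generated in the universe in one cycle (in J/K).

ΔS_univ ≈ 3.83 J/K

T_H = 300 °C → 300 + 273.15 = 573.15 K.
W = η·Q_H = 0.21 × 4270 = 896.7 J, so Q_C = Q_H − W = 3373 J.
The hot reservoir loses entropy Q_H/T_H = 4270/573.15 = 7.450 J/K; the cold reservoir gains Q_C/T_C = 3373/299.00 = 11.28 J/K.
ΔS_univ = −Q_H/T_H + Q_C/T_C = 3.83 J/K (> 0, since η = 0.21 < η_Carnot = 0.478).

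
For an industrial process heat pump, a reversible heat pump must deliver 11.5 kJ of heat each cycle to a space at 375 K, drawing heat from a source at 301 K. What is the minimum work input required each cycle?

W_in ≈ 2.27 kJ

Reversible heating COP: COP_HP = T_H/(T_H − T_C) = 375.00/74.00 = 5.0676.
W = Q_H/COP_HP = 11.5/5.0676 = 2.27 kJ.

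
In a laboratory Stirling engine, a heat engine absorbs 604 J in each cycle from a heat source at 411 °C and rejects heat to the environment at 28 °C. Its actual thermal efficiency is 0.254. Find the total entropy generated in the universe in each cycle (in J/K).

T_H = 411 °C → 411 + 273.15 = 684.15 K.
T_C = 28 °C → 28 + 273.15 = 301.15 K.
W = η·Q_H = 0.254 × 604 = 153.4 J, so Q_C = Q_H − W = 450.6 J.
The hot reservoir loses entropy Q_H/T_H = 604/684.15 = 0.8828 J/K; the cold reservoir gains Q_C/T_C = 450.6/301.15 = 1.496 J/K.
ΔS_univ = −Q_H/T_H + Q_C/T_C = 0.6134 J/K (> 0, since η = 0.254 < η_Carnot = 0.560).

ΔS_univ ≈ 0.6134 J/K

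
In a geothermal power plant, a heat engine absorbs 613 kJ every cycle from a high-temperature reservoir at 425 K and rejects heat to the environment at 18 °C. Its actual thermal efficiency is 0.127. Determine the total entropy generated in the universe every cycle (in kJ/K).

ΔS_univ ≈ 0.396 kJ/K

T_C = 18 °C → 18 + 273.15 = 291.15 K.
W = η·Q_H = 0.127 × 613 = 77.85 kJ, so Q_C = Q_H − W = 535.1 kJ.
Entropy balance on the reservoirs: −Q_H/T_H = -1.442 kJ/K, +Q_C/T_C = 1.838 kJ/K.
ΔS_univ = −Q_H/T_H + Q_C/T_C = 0.396 kJ/K (> 0, since η = 0.127 < η_Carnot = 0.315).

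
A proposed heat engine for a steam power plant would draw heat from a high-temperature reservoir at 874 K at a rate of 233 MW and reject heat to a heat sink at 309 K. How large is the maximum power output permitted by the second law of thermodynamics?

Ẇ_max ≈ 151 MW

No engine can exceed the Carnot limit: η_max = 1 − T_C/T_H = 1 − 309.00/874.00 = 0.6465.
W_max = η_max · Q_H = 0.6465 × 233 = 151 MW.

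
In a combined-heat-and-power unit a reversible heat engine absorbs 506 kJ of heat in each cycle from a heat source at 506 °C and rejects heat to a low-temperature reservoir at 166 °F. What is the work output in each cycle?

W ≈ 280.3 kJ

T_H = 506 °C → 506 + 273.15 = 779.15 K.
T_C = 166 °F → (166 − 32) × 5/9 = 74.44 °C = 347.59 K.
For a reversible engine, η = 1 − T_C/T_H = 1 − 347.59/779.15 = 0.5539.
W = η·Q_H = 0.5539 × 506 = 280.3 kJ.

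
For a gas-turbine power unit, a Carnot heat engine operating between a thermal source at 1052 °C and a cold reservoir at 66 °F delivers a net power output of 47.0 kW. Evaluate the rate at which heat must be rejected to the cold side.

Q̇_C ≈ 13.3 kW

T_H = 1052 °C → 1052 + 273.15 = 1325.15 K.
T_C = 66 °F → (66 − 32) × 5/9 = 18.89 °C = 292.04 K.
Carnot efficiency: η = 1 − T_C/T_H = 1 − 292.04/1325.15 = 0.7796.
Since Q_C/Q_H = T_C/T_H and Q_H = W/η, Q_C = W·T_C/(T_H − T_C) = 47.0 × 292.04/1033.11 = 13.3 kW.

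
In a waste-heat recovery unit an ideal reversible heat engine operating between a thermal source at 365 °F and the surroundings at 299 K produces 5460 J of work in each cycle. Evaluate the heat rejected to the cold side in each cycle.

Q_C ≈ 10260 J

T_H = 365 °F → (365 − 32) × 5/9 = 185.00 °C = 458.15 K.
Carnot efficiency: η = 1 − T_C/T_H = 1 − 299.00/458.15 = 0.3474.
Since Q_C/Q_H = T_C/T_H and Q_H = W/η, Q_C = W·T_C/(T_H − T_C) = 5460 × 299.00/159.15 = 10260 J.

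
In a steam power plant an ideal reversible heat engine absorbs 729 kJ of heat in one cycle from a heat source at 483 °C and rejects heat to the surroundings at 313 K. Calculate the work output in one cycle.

W ≈ 427 kJ

T_H = 483 °C → 483 + 273.15 = 756.15 K.
Since the cycle is reversible, η = 1 − T_C/T_H = 1 − 313.00/756.15 = 0.5861.
W = η·Q_H = 0.5861 × 729 = 427 kJ.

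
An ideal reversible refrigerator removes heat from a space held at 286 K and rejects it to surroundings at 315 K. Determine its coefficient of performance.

COP_R ≈ 9.862

For a reversible refrigerator, COP_R = T_C/(T_H − T_C) = 286.00/(315.00 − 286.00) = 9.862.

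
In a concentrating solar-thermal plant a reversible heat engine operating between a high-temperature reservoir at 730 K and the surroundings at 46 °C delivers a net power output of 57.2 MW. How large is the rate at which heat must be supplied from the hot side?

Q̇_H ≈ 102 MW

T_C = 46 °C → 46 + 273.15 = 319.15 K.
For a reversible engine, η = 1 − T_C/T_H = 1 − 319.15/730.00 = 0.5628.
Q_H = W/η = 57.2/0.5628 = 102 MW.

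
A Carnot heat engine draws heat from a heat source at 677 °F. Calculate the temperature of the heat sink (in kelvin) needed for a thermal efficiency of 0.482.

T_H = 677 °F → (677 − 32) × 5/9 = 358.33 °C = 631.48 K.
From η = 1 − T_C/T_H, T_C = T_H·(1 − η) = 631.48 × (1 − 0.482) = 327.1 K.

T_C ≈ 327.1 K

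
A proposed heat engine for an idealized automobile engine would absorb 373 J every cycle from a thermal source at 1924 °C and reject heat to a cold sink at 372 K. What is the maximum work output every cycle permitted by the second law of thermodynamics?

T_H = 1924 °C → 1924 + 273.15 = 2197.15 K.
The second-law ceiling is the Carnot efficiency, η_max = 1 − T_C/T_H = 1 − 372.00/2197.15 = 0.8307.
W_max = η_max · Q_H = 0.8307 × 373 = 309.8 J.

W_max ≈ 309.8 J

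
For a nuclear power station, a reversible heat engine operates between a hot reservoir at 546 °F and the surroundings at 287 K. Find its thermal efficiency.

T_H = 546 °F → (546 − 32) × 5/9 = 285.56 °C = 558.71 K.
η_rev = 1 − T_C/T_H = 1 − 287.00/558.71 = 0.486.

η ≈ 0.486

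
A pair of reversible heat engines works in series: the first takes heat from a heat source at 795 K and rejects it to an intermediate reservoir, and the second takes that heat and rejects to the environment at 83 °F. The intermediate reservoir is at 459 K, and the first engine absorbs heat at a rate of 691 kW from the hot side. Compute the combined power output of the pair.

T_C = 83 °F → (83 − 32) × 5/9 = 28.33 °C = 301.48 K.
Two reversible stages in series are equivalent to a single Carnot engine between T_H and T_C, so η_total = 1 − T_C/T_H = 1 − 301.48/795.00 = 0.6208.
W_total = η_total · Q_H = 0.6208 × 691 = 429 kW.

Ẇ_total ≈ 429 kW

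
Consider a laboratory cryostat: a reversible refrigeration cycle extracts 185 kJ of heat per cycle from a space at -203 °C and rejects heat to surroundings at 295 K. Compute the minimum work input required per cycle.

W_in ≈ 593.0 kJ

T_C = -203 °C → -203 + 273.15 = 70.15 K.
The reversible coefficient of performance is COP_R = T_C/(T_H − T_C) = 70.15/224.85 = 0.3120.
W = Q_C/COP_R = 185/0.3120 = 593.0 kJ.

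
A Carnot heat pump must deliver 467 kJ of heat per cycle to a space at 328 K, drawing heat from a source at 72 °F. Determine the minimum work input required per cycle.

T_C = 72 °F → (72 − 32) × 5/9 = 22.22 °C = 295.37 K.
For a reversible heat pump, COP_HP = T_H/(T_H − T_C) = 328.00/32.63 = 10.0528.
W = Q_H/COP_HP = 467/10.0528 = 46.5 kJ.

W_in ≈ 46.5 kJ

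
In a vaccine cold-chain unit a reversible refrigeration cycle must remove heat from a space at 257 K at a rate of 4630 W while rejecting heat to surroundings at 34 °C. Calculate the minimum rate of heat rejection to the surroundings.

T_H = 34 °C → 34 + 273.15 = 307.15 K.
For a reversible cycle Q_H/Q_C = T_H/T_C, so Q_H = Q_C·T_H/T_C = 4630 × 307.15/257.00 = 5530 W.

Q̇_H ≈ 5530 W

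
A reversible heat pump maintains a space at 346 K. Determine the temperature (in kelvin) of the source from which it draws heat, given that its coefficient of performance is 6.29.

COP_HP = T_H/(T_H − T_C) ⇒ T_C = T_H·(COP_HP − 1)/COP_HP = 346.00 × (6.29 − 1)/6.29 = 291 K.

T_C ≈ 291 K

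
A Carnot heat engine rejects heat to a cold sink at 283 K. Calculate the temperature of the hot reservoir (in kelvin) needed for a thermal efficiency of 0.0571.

From η = 1 − T_C/T_H, solving for T_H gives T_H = T_C/(1 − η) = 283.00/(1 − 0.0571) = 300 K.

T_H ≈ 300 K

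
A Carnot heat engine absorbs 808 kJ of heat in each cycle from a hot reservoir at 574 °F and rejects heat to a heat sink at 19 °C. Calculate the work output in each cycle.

T_H = 574 °F → (574 − 32) × 5/9 = 301.11 °C = 574.26 K.
T_C = 19 °C → 19 + 273.15 = 292.15 K.
The Carnot efficiency is η = 1 − T_C/T_H = 1 − 292.15/574.26 = 0.4913.
W = η·Q_H = 0.4913 × 808 = 397 kJ.

W ≈ 397 kJ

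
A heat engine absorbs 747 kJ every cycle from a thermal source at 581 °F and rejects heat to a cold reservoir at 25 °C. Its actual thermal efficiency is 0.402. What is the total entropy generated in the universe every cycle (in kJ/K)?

T_H = 581 °F → (581 − 32) × 5/9 = 305.00 °C = 578.15 K.
T_C = 25 °C → 25 + 273.15 = 298.15 K.
W = η·Q_H = 0.402 × 747 = 300.3 kJ, so Q_C = Q_H − W = 446.7 kJ.
Reservoir entropy changes: ΔS_H = −Q_H/T_H = −747/578.15 = -1.292 kJ/K and ΔS_C = +Q_C/T_C = 446.7/298.15 = 1.498 kJ/K.
ΔS_univ = −Q_H/T_H + Q_C/T_C = 0.206 kJ/K (> 0, since η = 0.402 < η_Carnot = 0.484).

ΔS_univ ≈ 0.206 kJ/K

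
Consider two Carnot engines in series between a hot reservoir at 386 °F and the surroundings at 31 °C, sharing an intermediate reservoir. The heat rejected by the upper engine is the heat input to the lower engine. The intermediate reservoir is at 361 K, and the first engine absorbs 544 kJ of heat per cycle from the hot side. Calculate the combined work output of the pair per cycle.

W_total ≈ 191.8 kJ

T_H = 386 °F → (386 − 32) × 5/9 = 196.67 °C = 469.82 K.
T_C = 31 °C → 31 + 273.15 = 304.15 K.
Two reversible stages in series are equivalent to a single Carnot engine between T_H and T_C, so η_total = 1 − T_C/T_H = 1 − 304.15/469.82 = 0.3526.
W_total = η_total · Q_H = 0.3526 × 544 = 191.8 kJ.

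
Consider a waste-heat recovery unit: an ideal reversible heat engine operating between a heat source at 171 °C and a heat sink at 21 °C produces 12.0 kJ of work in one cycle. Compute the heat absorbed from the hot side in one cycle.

Q_H ≈ 35.53 kJ

T_H = 171 °C → 171 + 273.15 = 444.15 K.
T_C = 21 °C → 21 + 273.15 = 294.15 K.
Since the cycle is reversible, η = 1 − T_C/T_H = 1 − 294.15/444.15 = 0.3377.
Q_H = W/η = 12.0/0.3377 = 35.53 kJ.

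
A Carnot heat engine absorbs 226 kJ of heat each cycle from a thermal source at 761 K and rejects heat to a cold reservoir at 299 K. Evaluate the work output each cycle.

W ≈ 137 kJ

Carnot efficiency: η = 1 − T_C/T_H = 1 − 299.00/761.00 = 0.6071.
W = η·Q_H = 0.6071 × 226 = 137 kJ.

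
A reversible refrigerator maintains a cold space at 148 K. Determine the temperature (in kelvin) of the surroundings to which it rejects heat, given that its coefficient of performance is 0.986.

T_H ≈ 298 K

COP_R = T_C/(T_H − T_C) ⇒ T_H = T_C·(1 + 1/COP_R) = 148.00 × (1 + 1/0.986) = 298 K.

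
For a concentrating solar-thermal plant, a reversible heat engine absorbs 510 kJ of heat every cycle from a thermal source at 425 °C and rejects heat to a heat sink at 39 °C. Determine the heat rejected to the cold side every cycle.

Q_C ≈ 228 kJ

T_H = 425 °C → 425 + 273.15 = 698.15 K.
T_C = 39 °C → 39 + 273.15 = 312.15 K.
For a reversible engine, η = 1 − T_C/T_H = 1 − 312.15/698.15 = 0.5529.
For a reversible cycle Q_C/Q_H = T_C/T_H, so Q_C = 510 × 312.15/698.15 = 228 kJ.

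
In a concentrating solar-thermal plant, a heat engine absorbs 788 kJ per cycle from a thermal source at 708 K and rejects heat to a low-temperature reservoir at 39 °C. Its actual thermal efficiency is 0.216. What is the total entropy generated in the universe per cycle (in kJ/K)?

ΔS_univ ≈ 0.866 kJ/K

T_C = 39 °C → 39 + 273.15 = 312.15 K.
W = η·Q_H = 0.216 × 788 = 170.2 kJ, so Q_C = Q_H − W = 617.8 kJ.
Reservoir entropy changes: ΔS_H = −Q_H/T_H = −788/708.00 = -1.113 kJ/K and ΔS_C = +Q_C/T_C = 617.8/312.15 = 1.979 kJ/K.
ΔS_univ = −Q_H/T_H + Q_C/T_C = 0.866 kJ/K (> 0, since η = 0.216 < η_Carnot = 0.559).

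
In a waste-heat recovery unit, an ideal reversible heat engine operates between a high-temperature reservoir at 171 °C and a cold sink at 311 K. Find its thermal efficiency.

T_H = 171 °C → 171 + 273.15 = 444.15 K.
For a reversible engine, η = 1 − T_C/T_H = 1 − 311.00/444.15 = 0.300.

η ≈ 0.300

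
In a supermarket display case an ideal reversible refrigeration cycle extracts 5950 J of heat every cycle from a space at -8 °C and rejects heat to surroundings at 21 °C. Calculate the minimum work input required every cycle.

W_in ≈ 650.8 J

T_H = 21 °C → 21 + 273.15 = 294.15 K.
T_C = -8 °C → -8 + 273.15 = 265.15 K.
For a reversible refrigerator, COP_R = T_C/(T_H − T_C) = 265.15/29.00 = 9.1431.
W = Q_C/COP_R = 5950/9.1431 = 650.8 J.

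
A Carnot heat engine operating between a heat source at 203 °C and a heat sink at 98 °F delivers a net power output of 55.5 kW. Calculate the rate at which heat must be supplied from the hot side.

Q̇_H ≈ 158.9 kW

T_H = 203 °C → 203 + 273.15 = 476.15 K.
T_C = 98 °F → (98 − 32) × 5/9 = 36.67 °C = 309.82 K.
The Carnot efficiency is η = 1 − T_C/T_H = 1 − 309.82/476.15 = 0.3493.
Q_H = W/η = 55.5/0.3493 = 158.9 kW.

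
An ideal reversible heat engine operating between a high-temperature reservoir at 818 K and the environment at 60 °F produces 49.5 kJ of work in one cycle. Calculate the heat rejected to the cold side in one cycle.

T_C = 60 °F → (60 − 32) × 5/9 = 15.56 °C = 288.71 K.
Since the cycle is reversible, η = 1 − T_C/T_H = 1 − 288.71/818.00 = 0.6471.
Since Q_C/Q_H = T_C/T_H and Q_H = W/η, Q_C = W·T_C/(T_H − T_C) = 49.5 × 288.71/529.29 = 27.0 kJ.

Q_C ≈ 27.0 kJ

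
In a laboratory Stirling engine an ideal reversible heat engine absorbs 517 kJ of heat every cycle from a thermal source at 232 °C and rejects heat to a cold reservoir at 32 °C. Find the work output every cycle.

T_H = 232 °C → 232 + 273.15 = 505.15 K.
T_C = 32 °C → 32 + 273.15 = 305.15 K.
The Carnot efficiency is η = 1 − T_C/T_H = 1 − 305.15/505.15 = 0.3959.
W = η·Q_H = 0.3959 × 517 = 205 kJ.

W ≈ 205 kJ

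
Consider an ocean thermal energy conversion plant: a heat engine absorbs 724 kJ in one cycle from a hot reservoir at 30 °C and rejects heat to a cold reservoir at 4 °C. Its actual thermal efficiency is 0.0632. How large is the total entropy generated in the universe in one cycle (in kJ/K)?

ΔS_univ ≈ 0.0589 kJ/K

T_H = 30 °C → 30 + 273.15 = 303.15 K.
T_C = 4 °C → 4 + 273.15 = 277.15 K.
W = η·Q_H = 0.0632 × 724 = 45.76 kJ, so Q_C = Q_H − W = 678.2 kJ.
Entropy balance on the reservoirs: −Q_H/T_H = -2.388 kJ/K, +Q_C/T_C = 2.447 kJ/K.
ΔS_univ = −Q_H/T_H + Q_C/T_C = 0.0589 kJ/K (> 0, since η = 0.0632 < η_Carnot = 0.086).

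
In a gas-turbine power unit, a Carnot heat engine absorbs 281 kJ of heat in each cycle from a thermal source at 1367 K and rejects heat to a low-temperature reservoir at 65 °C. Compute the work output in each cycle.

T_C = 65 °C → 65 + 273.15 = 338.15 K.
η_rev = 1 − T_C/T_H = 1 − 338.15/1367.00 = 0.7526.
W = η·Q_H = 0.7526 × 281 = 211.5 kJ.

W ≈ 211.5 kJ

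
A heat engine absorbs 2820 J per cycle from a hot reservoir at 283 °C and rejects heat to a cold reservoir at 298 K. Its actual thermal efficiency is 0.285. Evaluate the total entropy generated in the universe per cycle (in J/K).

ΔS_univ ≈ 1.696 J/K

T_H = 283 °C → 283 + 273.15 = 556.15 K.
W = η·Q_H = 0.285 × 2820 = 803.7 J, so Q_C = Q_H − W = 2016 J.
Entropy balance on the reservoirs: −Q_H/T_H = -5.071 J/K, +Q_C/T_C = 6.766 J/K.
ΔS_univ = −Q_H/T_H + Q_C/T_C = 1.696 J/K (> 0, since η = 0.285 < η_Carnot = 0.464).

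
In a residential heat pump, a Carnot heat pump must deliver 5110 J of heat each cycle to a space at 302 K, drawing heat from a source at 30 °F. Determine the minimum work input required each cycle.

W_in ≈ 507 J

T_C = 30 °F → (30 − 32) × 5/9 = -1.11 °C = 272.04 K.
COP_HP = T_H/(T_H − T_C) = 302.00/29.96 = 10.0797.
W = Q_H/COP_HP = 5110/10.0797 = 507 J.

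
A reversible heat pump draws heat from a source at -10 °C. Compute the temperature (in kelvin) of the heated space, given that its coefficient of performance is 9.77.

T_C = -10 °C → -10 + 273.15 = 263.15 K.
COP_HP = T_H/(T_H − T_C) ⇒ T_H = T_C·COP_HP/(COP_HP − 1) = 263.15 × 9.77/(9.77 − 1) = 293 K.

T_H ≈ 293 K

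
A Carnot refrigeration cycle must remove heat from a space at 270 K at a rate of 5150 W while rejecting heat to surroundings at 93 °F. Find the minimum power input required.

Ẇ_in ≈ 706 W

T_H = 93 °F → (93 − 32) × 5/9 = 33.89 °C = 307.04 K.
For a reversible refrigerator, COP_R = T_C/(T_H − T_C) = 270.00/37.04 = 7.2896.
W = Q_C/COP_R = 5150/7.2896 = 706 W.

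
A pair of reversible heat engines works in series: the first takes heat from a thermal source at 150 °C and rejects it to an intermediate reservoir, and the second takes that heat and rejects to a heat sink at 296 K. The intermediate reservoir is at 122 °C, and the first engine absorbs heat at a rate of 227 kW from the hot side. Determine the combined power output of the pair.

Ẇ_total ≈ 68.2 kW

T_H = 150 °C → 150 + 273.15 = 423.15 K.
Two reversible stages in series are equivalent to a single Carnot engine between T_H and T_C, so η_total = 1 − T_C/T_H = 1 − 296.00/423.15 = 0.3005.
W_total = η_total · Q_H = 0.3005 × 227 = 68.2 kW.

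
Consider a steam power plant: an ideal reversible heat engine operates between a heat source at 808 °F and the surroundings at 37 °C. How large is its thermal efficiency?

η ≈ 0.5596

T_H = 808 °F → (808 − 32) × 5/9 = 431.11 °C = 704.26 K.
T_C = 37 °C → 37 + 273.15 = 310.15 K.
Since the cycle is reversible, η = 1 − T_C/T_H = 1 − 310.15/704.26 = 0.5596.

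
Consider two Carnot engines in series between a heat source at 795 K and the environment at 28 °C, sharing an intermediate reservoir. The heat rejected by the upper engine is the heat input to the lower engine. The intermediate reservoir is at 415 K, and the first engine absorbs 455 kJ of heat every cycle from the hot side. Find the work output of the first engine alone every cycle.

W₁ ≈ 217.5 kJ

T_C = 28 °C → 28 + 273.15 = 301.15 K.
First-stage efficiency η₁ = 1 − T_m/T_H = 1 − 415.00/795.00 = 0.4780.
W₁ = η₁·Q_H = 0.4780 × 455 = 217.5 kJ.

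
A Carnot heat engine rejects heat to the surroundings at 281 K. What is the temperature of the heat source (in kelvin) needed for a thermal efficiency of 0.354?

From η = 1 − T_C/T_H, solving for T_H gives T_H = T_C/(1 − η) = 281.00/(1 − 0.354) = 435 K.

T_H ≈ 435 K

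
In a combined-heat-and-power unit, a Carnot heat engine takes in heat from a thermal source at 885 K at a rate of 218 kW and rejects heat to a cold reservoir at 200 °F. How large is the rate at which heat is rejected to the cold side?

Q̇_C ≈ 90.3 kW

T_C = 200 °F → (200 − 32) × 5/9 = 93.33 °C = 366.48 K.
The Carnot efficiency is η = 1 − T_C/T_H = 1 − 366.48/885.00 = 0.5859.
For a reversible cycle Q_C/Q_H = T_C/T_H, so Q_C = 218 × 366.48/885.00 = 90.3 kW.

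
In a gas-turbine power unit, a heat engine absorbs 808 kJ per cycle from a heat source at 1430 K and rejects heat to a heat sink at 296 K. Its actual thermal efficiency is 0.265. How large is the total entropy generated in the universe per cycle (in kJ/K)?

W = η·Q_H = 0.265 × 808 = 214.1 kJ, so Q_C = Q_H − W = 593.9 kJ.
Entropy balance on the reservoirs: −Q_H/T_H = -0.5650 kJ/K, +Q_C/T_C = 2.006 kJ/K.
ΔS_univ = −Q_H/T_H + Q_C/T_C = 1.44 kJ/K (> 0, since η = 0.265 < η_Carnot = 0.793).

ΔS_univ ≈ 1.44 kJ/K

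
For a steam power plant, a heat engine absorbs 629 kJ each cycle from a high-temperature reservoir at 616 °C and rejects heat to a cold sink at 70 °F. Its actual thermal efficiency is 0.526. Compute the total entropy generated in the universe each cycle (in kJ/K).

ΔS_univ ≈ 0.306 kJ/K

T_H = 616 °C → 616 + 273.15 = 889.15 K.
T_C = 70 °F → (70 − 32) × 5/9 = 21.11 °C = 294.26 K.
W = η·Q_H = 0.526 × 629 = 330.9 kJ, so Q_C = Q_H − W = 298.1 kJ.
The hot reservoir loses entropy Q_H/T_H = 629/889.15 = 0.7074 kJ/K; the cold reservoir gains Q_C/T_C = 298.1/294.26 = 1.013 kJ/K.
ΔS_univ = −Q_H/T_H + Q_C/T_C = 0.306 kJ/K (> 0, since η = 0.526 < η_Carnot = 0.669).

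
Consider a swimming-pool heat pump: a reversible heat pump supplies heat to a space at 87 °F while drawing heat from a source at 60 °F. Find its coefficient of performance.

T_H = 87 °F → (87 − 32) × 5/9 = 30.56 °C = 303.71 K.
T_C = 60 °F → (60 − 32) × 5/9 = 15.56 °C = 288.71 K.
For a reversible heat pump, COP_HP = T_H/(T_H − T_C) = 303.71/(303.71 − 288.71) = 20.2.

COP_HP ≈ 20.2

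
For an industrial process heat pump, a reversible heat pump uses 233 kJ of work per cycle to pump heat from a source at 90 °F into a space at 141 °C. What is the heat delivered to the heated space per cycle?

Q_H ≈ 887.1 kJ

T_H = 141 °C → 141 + 273.15 = 414.15 K.
T_C = 90 °F → (90 − 32) × 5/9 = 32.22 °C = 305.37 K.
The Carnot heat-pump COP is COP_HP = T_H/(T_H − T_C) = 414.15/108.78 = 3.8073.
Q_H = COP_HP · W = 3.8073 × 233 = 887.1 kJ.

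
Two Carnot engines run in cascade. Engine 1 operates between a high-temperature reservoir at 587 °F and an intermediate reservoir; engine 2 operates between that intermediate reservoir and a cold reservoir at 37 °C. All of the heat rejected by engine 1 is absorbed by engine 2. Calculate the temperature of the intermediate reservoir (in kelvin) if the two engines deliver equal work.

T_m ≈ 446 K

T_H = 587 °F → (587 − 32) × 5/9 = 308.33 °C = 581.48 K.
T_C = 37 °C → 37 + 273.15 = 310.15 K.
For reversible stages Q_m = Q_H·(T_m/T_H). Setting W₁ = Q_H(1 − T_m/T_H) equal to W₂ = Q_m(1 − T_C/T_m) = Q_H·(T_m − T_C)/T_H gives T_H − T_m = T_m − T_C, so T_m = (T_H + T_C)/2 = (581.48 + 310.15)/2 = 446 K.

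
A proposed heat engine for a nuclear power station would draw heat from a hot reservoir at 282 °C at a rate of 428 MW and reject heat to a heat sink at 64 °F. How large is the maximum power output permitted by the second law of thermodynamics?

Ẇ_max ≈ 204 MW

T_H = 282 °C → 282 + 273.15 = 555.15 K.
T_C = 64 °F → (64 − 32) × 5/9 = 17.78 °C = 290.93 K.
The second-law ceiling is the Carnot efficiency, η_max = 1 − T_C/T_H = 1 − 290.93/555.15 = 0.4759.
W_max = η_max · Q_H = 0.4759 × 428 = 204 MW.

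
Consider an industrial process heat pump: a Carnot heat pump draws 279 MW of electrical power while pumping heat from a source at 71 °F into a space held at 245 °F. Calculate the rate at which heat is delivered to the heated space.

T_H = 245 °F → (245 − 32) × 5/9 = 118.33 °C = 391.48 K.
T_C = 71 °F → (71 − 32) × 5/9 = 21.67 °C = 294.82 K.
For a reversible heat pump, COP_HP = T_H/(T_H − T_C) = 391.48/96.67 = 4.0498.
Q_H = COP_HP · W = 4.0498 × 279 = 1130 MW.

Q̇_H ≈ 1130 MW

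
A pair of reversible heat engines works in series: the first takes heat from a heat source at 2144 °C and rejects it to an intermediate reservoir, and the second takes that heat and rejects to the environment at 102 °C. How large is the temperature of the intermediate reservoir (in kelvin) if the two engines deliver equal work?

T_m ≈ 1396 K

T_H = 2144 °C → 2144 + 273.15 = 2417.15 K.
T_C = 102 °C → 102 + 273.15 = 375.15 K.
For reversible stages Q_m = Q_H·(T_m/T_H). Setting W₁ = Q_H(1 − T_m/T_H) equal to W₂ = Q_m(1 − T_C/T_m) = Q_H·(T_m − T_C)/T_H gives T_H − T_m = T_m − T_C, so T_m = (T_H + T_C)/2 = (2417.15 + 375.15)/2 = 1396 K.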